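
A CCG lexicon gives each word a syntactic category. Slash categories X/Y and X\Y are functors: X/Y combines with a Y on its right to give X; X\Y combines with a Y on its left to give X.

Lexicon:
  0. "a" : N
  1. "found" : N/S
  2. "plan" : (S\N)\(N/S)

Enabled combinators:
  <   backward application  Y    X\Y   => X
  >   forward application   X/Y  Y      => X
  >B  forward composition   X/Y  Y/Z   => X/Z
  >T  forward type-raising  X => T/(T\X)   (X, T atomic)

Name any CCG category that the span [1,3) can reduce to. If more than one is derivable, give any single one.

S\N

[0,3] S   <
  [0,1] "a" : N
  [1,3] S\N   <
    [1,2] "found" : N/S
    [2,3] "plan" : (S\N)\(N/S)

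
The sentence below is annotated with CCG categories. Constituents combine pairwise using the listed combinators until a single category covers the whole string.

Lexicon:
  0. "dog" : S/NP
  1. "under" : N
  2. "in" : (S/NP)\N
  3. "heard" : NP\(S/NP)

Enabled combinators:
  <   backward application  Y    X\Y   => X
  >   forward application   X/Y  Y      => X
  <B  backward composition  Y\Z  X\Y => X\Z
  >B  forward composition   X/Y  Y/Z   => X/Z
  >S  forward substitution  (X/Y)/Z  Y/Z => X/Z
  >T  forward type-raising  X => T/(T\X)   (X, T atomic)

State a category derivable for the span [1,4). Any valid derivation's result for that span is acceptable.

[0,4] S   >
  [0,1] "dog" : S/NP
  [1,4] NP   >
    [1,2] NP/(NP\N)   >T
      [1,2] "under" : N
    [2,4] NP\N   <B
      [2,3] "in" : (S/NP)\N
      [3,4] "heard" : NP\(S/NP)

NP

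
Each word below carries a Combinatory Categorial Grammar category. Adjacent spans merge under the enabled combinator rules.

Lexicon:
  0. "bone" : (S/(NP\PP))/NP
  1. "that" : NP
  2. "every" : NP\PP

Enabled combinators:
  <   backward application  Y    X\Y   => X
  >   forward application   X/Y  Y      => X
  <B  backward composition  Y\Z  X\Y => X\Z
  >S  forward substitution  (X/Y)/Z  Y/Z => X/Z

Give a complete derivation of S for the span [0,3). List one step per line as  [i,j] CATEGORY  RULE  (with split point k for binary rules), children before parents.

[0,3] S   >
  [0,2] S/(NP\PP)   >
    [0,1] "bone" : (S/(NP\PP))/NP
    [1,2] "that" : NP
  [2,3] "every" : NP\PP

[0,1] (S/(NP\PP))/NP  lex  "bone"
[1,2] NP  lex  "that"
[0,2] S/(NP\PP)  >  k=1
[2,3] NP\PP  lex  "every"
[0,3] S  >  k=2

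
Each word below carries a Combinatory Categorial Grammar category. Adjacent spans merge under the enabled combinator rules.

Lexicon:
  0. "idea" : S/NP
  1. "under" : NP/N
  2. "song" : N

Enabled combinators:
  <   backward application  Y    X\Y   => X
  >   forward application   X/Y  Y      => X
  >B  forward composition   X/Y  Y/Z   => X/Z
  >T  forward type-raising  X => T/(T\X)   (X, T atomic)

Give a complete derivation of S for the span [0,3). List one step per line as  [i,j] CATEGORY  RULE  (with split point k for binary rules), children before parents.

[0,1] S/NP  lex  "idea"
[1,2] NP/N  lex  "under"
[0,2] S/N  >B  k=1
[2,3] N  lex  "song"
[0,3] S  >  k=2

[0,3] S   >
  [0,2] S/N   >B
    [0,1] "idea" : S/NP
    [1,2] "under" : NP/N
  [2,3] "song" : N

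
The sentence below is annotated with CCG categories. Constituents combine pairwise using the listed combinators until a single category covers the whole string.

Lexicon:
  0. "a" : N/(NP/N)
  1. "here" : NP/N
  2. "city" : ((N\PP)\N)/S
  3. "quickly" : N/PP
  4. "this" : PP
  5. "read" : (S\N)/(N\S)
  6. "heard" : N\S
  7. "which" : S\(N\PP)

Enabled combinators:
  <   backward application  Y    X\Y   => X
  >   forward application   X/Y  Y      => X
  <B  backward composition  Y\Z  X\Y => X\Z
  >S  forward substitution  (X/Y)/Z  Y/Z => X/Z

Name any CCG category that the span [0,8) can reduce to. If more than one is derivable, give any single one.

[0,8] S   <
  [0,2] N   >
    [0,1] "a" : N/(NP/N)
    [1,2] "here" : NP/N
  [2,8] S\N   <B
    [2,7] (N\PP)\N   >
      [2,3] "city" : ((N\PP)\N)/S
      [3,7] S   <
        [3,5] N   >
          [3,4] "quickly" : N/PP
          [4,5] "this" : PP
        [5,7] S\N   >
          [5,6] "read" : (S\N)/(N\S)
          [6,7] "heard" : N\S
    [7,8] "which" : S\(N\PP)

S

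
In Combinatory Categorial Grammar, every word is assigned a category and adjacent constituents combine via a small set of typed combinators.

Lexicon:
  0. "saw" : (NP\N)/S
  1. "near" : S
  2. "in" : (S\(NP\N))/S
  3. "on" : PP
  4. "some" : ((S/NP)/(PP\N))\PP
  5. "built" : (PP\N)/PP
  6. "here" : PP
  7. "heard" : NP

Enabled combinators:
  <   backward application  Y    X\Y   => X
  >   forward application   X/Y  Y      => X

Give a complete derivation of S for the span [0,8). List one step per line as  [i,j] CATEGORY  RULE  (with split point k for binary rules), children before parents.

[0,1] (NP\N)/S  lex  "saw"
[1,2] S  lex  "near"
[0,2] NP\N  >  k=1
[2,3] (S\(NP\N))/S  lex  "in"
[3,4] PP  lex  "on"
[4,5] ((S/NP)/(PP\N))\PP  lex  "some"
[3,5] (S/NP)/(PP\N)  <  k=4
[5,6] (PP\N)/PP  lex  "built"
[6,7] PP  lex  "here"
[5,7] PP\N  >  k=6
[3,7] S/NP  >  k=5
[7,8] NP  lex  "heard"
[3,8] S  >  k=7
[2,8] S\(NP\N)  >  k=3
[0,8] S  <  k=2

[0,8] S   <
  [0,2] NP\N   >
    [0,1] "saw" : (NP\N)/S
    [1,2] "near" : S
  [2,8] S\(NP\N)   >
    [2,3] "in" : (S\(NP\N))/S
    [3,8] S   >
      [3,7] S/NP   >
        [3,5] (S/NP)/(PP\N)   <
          [3,4] "on" : PP
          [4,5] "some" : ((S/NP)/(PP\N))\PP
        [5,7] PP\N   >
          [5,6] "built" : (PP\N)/PP
          [6,7] "here" : PP
      [7,8] "heard" : NP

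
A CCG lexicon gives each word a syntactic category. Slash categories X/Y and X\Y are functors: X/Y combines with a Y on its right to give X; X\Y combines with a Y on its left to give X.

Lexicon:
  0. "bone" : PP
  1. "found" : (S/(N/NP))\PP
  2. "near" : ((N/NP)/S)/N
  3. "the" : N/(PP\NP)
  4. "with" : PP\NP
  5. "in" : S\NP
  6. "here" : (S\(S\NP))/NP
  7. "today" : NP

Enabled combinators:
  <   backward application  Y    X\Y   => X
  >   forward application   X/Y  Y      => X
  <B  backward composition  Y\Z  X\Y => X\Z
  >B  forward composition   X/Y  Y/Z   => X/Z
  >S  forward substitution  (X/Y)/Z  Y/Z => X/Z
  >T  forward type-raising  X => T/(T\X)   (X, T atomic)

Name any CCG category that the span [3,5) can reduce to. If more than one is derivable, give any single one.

[0,8] S   >
  [0,2] S/(N/NP)   <
    [0,1] "bone" : PP
    [1,2] "found" : (S/(N/NP))\PP
  [2,8] N/NP   >
    [2,5] (N/NP)/S   >
      [2,3] "near" : ((N/NP)/S)/N
      [3,5] N   >
        [3,4] "the" : N/(PP\NP)
        [4,5] "with" : PP\NP
    [5,8] S   <
      [5,6] "in" : S\NP
      [6,8] S\(S\NP)   >
        [6,7] "here" : (S\(S\NP))/NP
        [7,8] "today" : NP

N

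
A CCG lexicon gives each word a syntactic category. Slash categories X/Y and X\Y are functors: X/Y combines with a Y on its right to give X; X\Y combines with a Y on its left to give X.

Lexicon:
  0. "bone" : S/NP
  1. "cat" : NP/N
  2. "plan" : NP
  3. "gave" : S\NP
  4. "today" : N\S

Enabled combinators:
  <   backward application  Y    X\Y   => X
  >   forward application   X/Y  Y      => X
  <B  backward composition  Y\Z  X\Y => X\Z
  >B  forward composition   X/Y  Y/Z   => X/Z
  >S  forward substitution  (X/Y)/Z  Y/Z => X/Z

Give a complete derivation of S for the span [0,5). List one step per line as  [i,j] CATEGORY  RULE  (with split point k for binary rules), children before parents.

[0,5] S   >
  [0,1] "bone" : S/NP
  [1,5] NP   >
    [1,2] "cat" : NP/N
    [2,5] N   <
      [2,3] "plan" : NP
      [3,5] N\NP   <B
        [3,4] "gave" : S\NP
        [4,5] "today" : N\S

[0,1] S/NP  lex  "bone"
[1,2] NP/N  lex  "cat"
[2,3] NP  lex  "plan"
[3,4] S\NP  lex  "gave"
[4,5] N\S  lex  "today"
[3,5] N\NP  <B  k=4
[2,5] N  <  k=3
[1,5] NP  >  k=2
[0,5] S  >  k=1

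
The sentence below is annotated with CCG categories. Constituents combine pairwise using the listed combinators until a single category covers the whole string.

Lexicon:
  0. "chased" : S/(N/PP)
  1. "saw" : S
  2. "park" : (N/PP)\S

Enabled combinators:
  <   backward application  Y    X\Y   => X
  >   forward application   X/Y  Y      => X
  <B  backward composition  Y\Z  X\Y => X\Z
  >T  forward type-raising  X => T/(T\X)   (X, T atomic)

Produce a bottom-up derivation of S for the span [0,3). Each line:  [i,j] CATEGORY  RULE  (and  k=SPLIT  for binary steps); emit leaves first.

[0,1] S/(N/PP)  lex  "chased"
[1,2] S  lex  "saw"
[2,3] (N/PP)\S  lex  "park"
[1,3] N/PP  <  k=2
[0,3] S  >  k=1

[0,3] S   >
  [0,1] "chased" : S/(N/PP)
  [1,3] N/PP   <
    [1,2] "saw" : S
    [2,3] "park" : (N/PP)\S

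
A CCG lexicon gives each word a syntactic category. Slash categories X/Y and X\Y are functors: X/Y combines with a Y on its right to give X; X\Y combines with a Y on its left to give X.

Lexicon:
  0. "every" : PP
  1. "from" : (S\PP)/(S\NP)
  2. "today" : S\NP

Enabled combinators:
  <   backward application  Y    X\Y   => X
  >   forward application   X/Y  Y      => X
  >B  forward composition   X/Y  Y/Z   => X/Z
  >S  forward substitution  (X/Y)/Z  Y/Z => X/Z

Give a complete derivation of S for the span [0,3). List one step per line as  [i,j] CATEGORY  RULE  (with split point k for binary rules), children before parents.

[0,3] S   <
  [0,1] "every" : PP
  [1,3] S\PP   >
    [1,2] "from" : (S\PP)/(S\NP)
    [2,3] "today" : S\NP

[0,1] PP  lex  "every"
[1,2] (S\PP)/(S\NP)  lex  "from"
[2,3] S\NP  lex  "today"
[1,3] S\PP  >  k=2
[0,3] S  <  k=1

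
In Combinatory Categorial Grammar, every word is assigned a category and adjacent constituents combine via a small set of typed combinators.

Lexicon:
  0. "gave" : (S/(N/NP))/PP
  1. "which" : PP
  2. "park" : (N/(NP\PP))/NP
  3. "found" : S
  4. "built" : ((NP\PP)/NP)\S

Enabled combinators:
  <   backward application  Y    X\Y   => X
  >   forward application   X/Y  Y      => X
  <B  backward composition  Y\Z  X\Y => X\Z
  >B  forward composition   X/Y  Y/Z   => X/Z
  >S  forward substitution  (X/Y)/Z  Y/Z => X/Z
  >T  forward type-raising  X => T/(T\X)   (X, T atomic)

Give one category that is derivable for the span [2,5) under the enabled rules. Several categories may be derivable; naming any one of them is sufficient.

[0,5] S   >
  [0,2] S/(N/NP)   >
    [0,1] "gave" : (S/(N/NP))/PP
    [1,2] "which" : PP
  [2,5] N/NP   >S
    [2,3] "park" : (N/(NP\PP))/NP
    [3,5] (NP\PP)/NP   <
      [3,4] "found" : S
      [4,5] "built" : ((NP\PP)/NP)\S

N/NP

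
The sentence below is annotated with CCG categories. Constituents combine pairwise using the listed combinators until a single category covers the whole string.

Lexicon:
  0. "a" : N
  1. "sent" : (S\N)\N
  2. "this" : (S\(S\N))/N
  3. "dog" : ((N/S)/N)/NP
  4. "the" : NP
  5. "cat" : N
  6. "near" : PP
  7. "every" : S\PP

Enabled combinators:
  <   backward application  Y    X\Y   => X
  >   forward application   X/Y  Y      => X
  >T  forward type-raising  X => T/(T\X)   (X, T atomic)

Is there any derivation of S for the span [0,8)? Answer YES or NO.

YES

[0,8] S   <
  [0,2] S\N   <
    [0,1] "a" : N
    [1,2] "sent" : (S\N)\N
  [2,8] S\(S\N)   >
    [2,3] "this" : (S\(S\N))/N
    [3,8] N   >
      [3,6] N/S   >
        [3,5] (N/S)/N   >
          [3,4] "dog" : ((N/S)/N)/NP
          [4,5] "the" : NP
        [5,6] "cat" : N
      [6,8] S   <
        [6,7] "near" : PP
        [7,8] "every" : S\PP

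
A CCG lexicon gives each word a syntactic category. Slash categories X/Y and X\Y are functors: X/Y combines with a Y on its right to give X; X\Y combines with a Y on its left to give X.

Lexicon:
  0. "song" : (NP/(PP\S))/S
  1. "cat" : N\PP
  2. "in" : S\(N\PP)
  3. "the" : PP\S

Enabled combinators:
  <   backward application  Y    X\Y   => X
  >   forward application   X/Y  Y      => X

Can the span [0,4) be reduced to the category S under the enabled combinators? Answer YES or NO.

NO

(NP/(PP\S))/S N\PP S\(N\PP) PP\S
CKY chart[0,4] = {NP}; S ∉ chart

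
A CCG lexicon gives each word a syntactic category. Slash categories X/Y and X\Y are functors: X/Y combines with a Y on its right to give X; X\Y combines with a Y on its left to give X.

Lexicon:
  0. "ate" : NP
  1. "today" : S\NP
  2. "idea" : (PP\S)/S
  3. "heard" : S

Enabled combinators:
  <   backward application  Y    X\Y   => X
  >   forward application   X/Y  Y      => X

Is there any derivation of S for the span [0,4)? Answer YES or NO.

NP S\NP (PP\S)/S S
CKY chart[0,4] = {PP}; S ∉ chart

NO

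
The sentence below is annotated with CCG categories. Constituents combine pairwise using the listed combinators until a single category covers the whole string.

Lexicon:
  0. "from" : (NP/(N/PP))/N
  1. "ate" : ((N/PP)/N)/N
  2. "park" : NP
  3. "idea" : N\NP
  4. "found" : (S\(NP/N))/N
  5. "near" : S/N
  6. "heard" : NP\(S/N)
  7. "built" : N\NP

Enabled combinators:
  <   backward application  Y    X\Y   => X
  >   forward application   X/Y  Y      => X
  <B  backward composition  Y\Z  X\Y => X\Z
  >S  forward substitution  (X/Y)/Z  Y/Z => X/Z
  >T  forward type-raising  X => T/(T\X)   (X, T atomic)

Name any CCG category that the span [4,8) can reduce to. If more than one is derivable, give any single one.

[0,8] S   <
  [0,4] NP/N   >S
    [0,1] "from" : (NP/(N/PP))/N
    [1,4] (N/PP)/N   >
      [1,2] "ate" : ((N/PP)/N)/N
      [2,4] N   <
        [2,3] "park" : NP
        [3,4] "idea" : N\NP
  [4,8] S\(NP/N)   >
    [4,5] "found" : (S\(NP/N))/N
    [5,8] N   <
      [5,7] NP   <
        [5,6] "near" : S/N
        [6,7] "heard" : NP\(S/N)
      [7,8] "built" : N\NP

S\(NP/N)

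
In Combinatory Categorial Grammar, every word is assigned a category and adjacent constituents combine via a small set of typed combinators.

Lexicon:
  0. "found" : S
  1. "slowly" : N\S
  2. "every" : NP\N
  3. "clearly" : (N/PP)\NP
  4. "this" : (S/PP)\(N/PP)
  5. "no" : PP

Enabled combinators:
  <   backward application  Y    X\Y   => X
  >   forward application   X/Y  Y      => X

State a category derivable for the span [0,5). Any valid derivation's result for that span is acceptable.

[0,6] S   >
  [0,5] S/PP   <
    [0,4] N/PP   <
      [0,3] NP   <
        [0,2] N   <
          [0,1] "found" : S
          [1,2] "slowly" : N\S
        [2,3] "every" : NP\N
      [3,4] "clearly" : (N/PP)\NP
    [4,5] "this" : (S/PP)\(N/PP)
  [5,6] "no" : PP

S/PP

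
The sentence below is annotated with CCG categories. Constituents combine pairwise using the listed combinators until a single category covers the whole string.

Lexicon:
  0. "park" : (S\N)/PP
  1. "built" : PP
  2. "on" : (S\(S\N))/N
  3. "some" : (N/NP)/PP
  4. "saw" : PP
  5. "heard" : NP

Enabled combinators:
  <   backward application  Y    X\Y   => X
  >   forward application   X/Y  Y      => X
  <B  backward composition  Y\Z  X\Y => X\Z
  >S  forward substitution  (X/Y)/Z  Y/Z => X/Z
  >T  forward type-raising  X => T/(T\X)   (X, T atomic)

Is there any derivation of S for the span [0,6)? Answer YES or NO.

YES

[0,6] S   <
  [0,2] S\N   >
    [0,1] "park" : (S\N)/PP
    [1,2] "built" : PP
  [2,6] S\(S\N)   >
    [2,3] "on" : (S\(S\N))/N
    [3,6] N   >
      [3,5] N/NP   >
        [3,4] "some" : (N/NP)/PP
        [4,5] "saw" : PP
      [5,6] "heard" : NP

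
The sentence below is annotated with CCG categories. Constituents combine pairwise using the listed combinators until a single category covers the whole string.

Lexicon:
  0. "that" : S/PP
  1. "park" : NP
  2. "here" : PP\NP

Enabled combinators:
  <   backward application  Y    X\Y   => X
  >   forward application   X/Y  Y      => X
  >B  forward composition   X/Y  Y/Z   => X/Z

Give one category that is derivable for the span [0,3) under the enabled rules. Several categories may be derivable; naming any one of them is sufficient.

[0,3] S   >
  [0,1] "that" : S/PP
  [1,3] PP   <
    [1,2] "park" : NP
    [2,3] "here" : PP\NP

S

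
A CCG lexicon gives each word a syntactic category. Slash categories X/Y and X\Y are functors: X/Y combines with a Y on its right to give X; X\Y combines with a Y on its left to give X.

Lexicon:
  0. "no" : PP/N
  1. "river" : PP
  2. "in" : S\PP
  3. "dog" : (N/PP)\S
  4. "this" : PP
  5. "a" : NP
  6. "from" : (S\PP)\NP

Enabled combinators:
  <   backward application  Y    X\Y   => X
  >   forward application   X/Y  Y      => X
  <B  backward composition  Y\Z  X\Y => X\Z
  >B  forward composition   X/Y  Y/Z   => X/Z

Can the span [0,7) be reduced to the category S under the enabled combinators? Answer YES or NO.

YES

[0,7] S   <
  [0,5] PP   >
    [0,1] "no" : PP/N
    [1,5] N   >
      [1,4] N/PP   <
        [1,3] S   <
          [1,2] "river" : PP
          [2,3] "in" : S\PP
        [3,4] "dog" : (N/PP)\S
      [4,5] "this" : PP
  [5,7] S\PP   <
    [5,6] "a" : NP
    [6,7] "from" : (S\PP)\NP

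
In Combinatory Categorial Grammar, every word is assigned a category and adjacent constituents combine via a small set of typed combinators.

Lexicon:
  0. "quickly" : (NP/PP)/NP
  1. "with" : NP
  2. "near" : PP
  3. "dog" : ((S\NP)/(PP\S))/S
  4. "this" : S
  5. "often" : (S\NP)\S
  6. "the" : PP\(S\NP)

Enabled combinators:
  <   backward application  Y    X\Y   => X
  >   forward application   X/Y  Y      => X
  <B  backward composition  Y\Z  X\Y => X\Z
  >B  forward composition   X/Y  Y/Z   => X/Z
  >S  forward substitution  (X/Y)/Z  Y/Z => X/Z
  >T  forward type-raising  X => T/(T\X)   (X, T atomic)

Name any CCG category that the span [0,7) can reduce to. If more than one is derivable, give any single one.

[0,7] S   <
  [0,3] NP   >
    [0,2] NP/PP   >
      [0,1] "quickly" : (NP/PP)/NP
      [1,2] "with" : NP
    [2,3] "near" : PP
  [3,7] S\NP   >
    [3,5] (S\NP)/(PP\S)   >
      [3,4] "dog" : ((S\NP)/(PP\S))/S
      [4,5] "this" : S
    [5,7] PP\S   <B
      [5,6] "often" : (S\NP)\S
      [6,7] "the" : PP\(S\NP)

S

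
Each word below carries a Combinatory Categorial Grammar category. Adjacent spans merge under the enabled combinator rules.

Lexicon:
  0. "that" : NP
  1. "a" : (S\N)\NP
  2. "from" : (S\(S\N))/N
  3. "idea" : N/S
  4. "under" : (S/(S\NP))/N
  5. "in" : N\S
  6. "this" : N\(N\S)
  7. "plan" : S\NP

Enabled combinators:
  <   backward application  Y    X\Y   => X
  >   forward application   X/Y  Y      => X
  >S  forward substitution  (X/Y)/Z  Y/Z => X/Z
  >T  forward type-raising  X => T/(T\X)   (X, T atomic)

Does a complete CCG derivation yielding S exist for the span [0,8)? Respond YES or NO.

YES

[0,8] S   <
  [0,2] S\N   <
    [0,1] "that" : NP
    [1,2] "a" : (S\N)\NP
  [2,8] S\(S\N)   >
    [2,3] "from" : (S\(S\N))/N
    [3,8] N   >
      [3,4] "idea" : N/S
      [4,8] S   >
        [4,7] S/(S\NP)   >
          [4,5] "under" : (S/(S\NP))/N
          [5,7] N   <
            [5,6] "in" : N\S
            [6,7] "this" : N\(N\S)
        [7,8] "plan" : S\NP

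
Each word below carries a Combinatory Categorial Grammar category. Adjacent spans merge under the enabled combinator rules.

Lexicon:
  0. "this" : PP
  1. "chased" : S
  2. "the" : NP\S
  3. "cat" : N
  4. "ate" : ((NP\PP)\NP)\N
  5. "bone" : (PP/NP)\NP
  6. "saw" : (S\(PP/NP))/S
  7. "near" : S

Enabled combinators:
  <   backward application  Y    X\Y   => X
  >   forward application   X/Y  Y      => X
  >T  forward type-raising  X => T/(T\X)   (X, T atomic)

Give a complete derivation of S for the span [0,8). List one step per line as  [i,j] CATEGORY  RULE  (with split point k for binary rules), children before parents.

[0,8] S   <
  [0,6] PP/NP   <
    [0,5] NP   <
      [0,1] "this" : PP
      [1,5] NP\PP   <
        [1,3] NP   <
          [1,2] "chased" : S
          [2,3] "the" : NP\S
        [3,5] (NP\PP)\NP   <
          [3,4] "cat" : N
          [4,5] "ate" : ((NP\PP)\NP)\N
    [5,6] "bone" : (PP/NP)\NP
  [6,8] S\(PP/NP)   >
    [6,7] "saw" : (S\(PP/NP))/S
    [7,8] "near" : S

[0,1] PP  lex  "this"
[1,2] S  lex  "chased"
[2,3] NP\S  lex  "the"
[1,3] NP  <  k=2
[3,4] N  lex  "cat"
[4,5] ((NP\PP)\NP)\N  lex  "ate"
[3,5] (NP\PP)\NP  <  k=4
[1,5] NP\PP  <  k=3
[0,5] NP  <  k=1
[5,6] (PP/NP)\NP  lex  "bone"
[0,6] PP/NP  <  k=5
[6,7] (S\(PP/NP))/S  lex  "saw"
[7,8] S  lex  "near"
[6,8] S\(PP/NP)  >  k=7
[0,8] S  <  k=6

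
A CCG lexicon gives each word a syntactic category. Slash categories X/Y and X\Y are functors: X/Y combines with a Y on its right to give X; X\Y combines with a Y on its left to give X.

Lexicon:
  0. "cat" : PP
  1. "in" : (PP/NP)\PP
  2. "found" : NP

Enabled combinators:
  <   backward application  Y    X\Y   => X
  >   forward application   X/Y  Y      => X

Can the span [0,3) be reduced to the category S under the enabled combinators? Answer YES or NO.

PP (PP/NP)\PP NP
CKY chart[0,3] = {PP}; S ∉ chart

NO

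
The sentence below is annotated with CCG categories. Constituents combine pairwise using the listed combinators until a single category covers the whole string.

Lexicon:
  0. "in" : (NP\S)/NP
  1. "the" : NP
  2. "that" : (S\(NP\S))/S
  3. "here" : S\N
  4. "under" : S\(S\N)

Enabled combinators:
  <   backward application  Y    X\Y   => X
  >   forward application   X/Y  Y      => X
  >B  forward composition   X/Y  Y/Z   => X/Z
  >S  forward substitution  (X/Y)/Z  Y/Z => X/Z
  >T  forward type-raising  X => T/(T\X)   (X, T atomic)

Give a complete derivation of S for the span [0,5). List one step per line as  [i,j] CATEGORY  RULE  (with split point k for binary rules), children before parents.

[0,5] S   <
  [0,2] NP\S   >
    [0,1] "in" : (NP\S)/NP
    [1,2] "the" : NP
  [2,5] S\(NP\S)   >
    [2,3] "that" : (S\(NP\S))/S
    [3,5] S   <
      [3,4] "here" : S\N
      [4,5] "under" : S\(S\N)

[0,1] (NP\S)/NP  lex  "in"
[1,2] NP  lex  "the"
[0,2] NP\S  >  k=1
[2,3] (S\(NP\S))/S  lex  "that"
[3,4] S\N  lex  "here"
[4,5] S\(S\N)  lex  "under"
[3,5] S  <  k=4
[2,5] S\(NP\S)  >  k=3
[0,5] S  <  k=2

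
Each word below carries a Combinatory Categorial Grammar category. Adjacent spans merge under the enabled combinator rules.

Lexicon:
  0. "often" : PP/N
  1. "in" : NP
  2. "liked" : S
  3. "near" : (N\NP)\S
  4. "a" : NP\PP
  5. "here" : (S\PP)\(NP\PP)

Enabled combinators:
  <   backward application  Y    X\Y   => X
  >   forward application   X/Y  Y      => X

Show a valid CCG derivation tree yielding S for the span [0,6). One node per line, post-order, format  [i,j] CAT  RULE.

[0,6] S   <
  [0,4] PP   >
    [0,1] "often" : PP/N
    [1,4] N   <
      [1,2] "in" : NP
      [2,4] N\NP   <
        [2,3] "liked" : S
        [3,4] "near" : (N\NP)\S
  [4,6] S\PP   <
    [4,5] "a" : NP\PP
    [5,6] "here" : (S\PP)\(NP\PP)

[0,1] PP/N  lex  "often"
[1,2] NP  lex  "in"
[2,3] S  lex  "liked"
[3,4] (N\NP)\S  lex  "near"
[2,4] N\NP  <  k=3
[1,4] N  <  k=2
[0,4] PP  >  k=1
[4,5] NP\PP  lex  "a"
[5,6] (S\PP)\(NP\PP)  lex  "here"
[4,6] S\PP  <  k=5
[0,6] S  <  k=4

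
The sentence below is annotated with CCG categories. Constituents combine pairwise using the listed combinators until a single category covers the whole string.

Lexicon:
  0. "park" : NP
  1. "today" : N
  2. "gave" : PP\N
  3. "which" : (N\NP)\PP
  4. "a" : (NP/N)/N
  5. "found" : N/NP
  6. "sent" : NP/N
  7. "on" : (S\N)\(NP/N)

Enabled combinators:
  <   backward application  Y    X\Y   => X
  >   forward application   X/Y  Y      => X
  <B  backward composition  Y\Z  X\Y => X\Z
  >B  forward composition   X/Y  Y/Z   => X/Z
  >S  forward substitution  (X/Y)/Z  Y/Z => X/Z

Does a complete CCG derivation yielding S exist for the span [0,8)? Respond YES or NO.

[0,8] S   <
  [0,4] N   <
    [0,1] "park" : NP
    [1,4] N\NP   <
      [1,3] PP   <
        [1,2] "today" : N
        [2,3] "gave" : PP\N
      [3,4] "which" : (N\NP)\PP
  [4,8] S\N   <
    [4,7] NP/N   >S
      [4,5] "a" : (NP/N)/N
      [5,7] N/N   >B
        [5,6] "found" : N/NP
        [6,7] "sent" : NP/N
    [7,8] "on" : (S\N)\(NP/N)

YES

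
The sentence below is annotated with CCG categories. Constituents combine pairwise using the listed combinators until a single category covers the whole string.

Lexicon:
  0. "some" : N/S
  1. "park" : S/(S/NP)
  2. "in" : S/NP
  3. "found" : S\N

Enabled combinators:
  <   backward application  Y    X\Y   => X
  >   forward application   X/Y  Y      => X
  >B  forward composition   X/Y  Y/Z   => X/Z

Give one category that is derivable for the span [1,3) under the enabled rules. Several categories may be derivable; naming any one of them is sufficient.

[0,4] S   <
  [0,3] N   >
    [0,1] "some" : N/S
    [1,3] S   >
      [1,2] "park" : S/(S/NP)
      [2,3] "in" : S/NP
  [3,4] "found" : S\N

S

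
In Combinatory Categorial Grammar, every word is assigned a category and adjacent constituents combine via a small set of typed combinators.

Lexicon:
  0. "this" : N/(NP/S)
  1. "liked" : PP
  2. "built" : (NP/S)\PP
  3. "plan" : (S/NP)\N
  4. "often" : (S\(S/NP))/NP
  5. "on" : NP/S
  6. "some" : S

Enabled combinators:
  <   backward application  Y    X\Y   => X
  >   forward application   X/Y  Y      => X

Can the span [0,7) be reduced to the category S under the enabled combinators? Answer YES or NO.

[0,7] S   <
  [0,4] S/NP   <
    [0,3] N   >
      [0,1] "this" : N/(NP/S)
      [1,3] NP/S   <
        [1,2] "liked" : PP
        [2,3] "built" : (NP/S)\PP
    [3,4] "plan" : (S/NP)\N
  [4,7] S\(S/NP)   >
    [4,5] "often" : (S\(S/NP))/NP
    [5,7] NP   >
      [5,6] "on" : NP/S
      [6,7] "some" : S

YES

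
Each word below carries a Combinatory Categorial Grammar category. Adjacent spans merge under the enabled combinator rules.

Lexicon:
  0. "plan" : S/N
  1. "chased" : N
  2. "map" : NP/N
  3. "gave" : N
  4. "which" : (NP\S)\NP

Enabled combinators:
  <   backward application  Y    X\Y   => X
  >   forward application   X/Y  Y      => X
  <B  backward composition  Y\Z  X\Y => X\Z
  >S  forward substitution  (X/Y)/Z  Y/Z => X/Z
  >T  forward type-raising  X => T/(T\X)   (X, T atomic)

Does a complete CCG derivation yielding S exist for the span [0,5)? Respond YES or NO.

NO

S/N N NP/N N (NP\S)\NP
CKY chart[0,5] = {N/(N\NP), NP, NP/(NP\NP), PP/(PP\NP), S/(S\NP)}; S ∉ chart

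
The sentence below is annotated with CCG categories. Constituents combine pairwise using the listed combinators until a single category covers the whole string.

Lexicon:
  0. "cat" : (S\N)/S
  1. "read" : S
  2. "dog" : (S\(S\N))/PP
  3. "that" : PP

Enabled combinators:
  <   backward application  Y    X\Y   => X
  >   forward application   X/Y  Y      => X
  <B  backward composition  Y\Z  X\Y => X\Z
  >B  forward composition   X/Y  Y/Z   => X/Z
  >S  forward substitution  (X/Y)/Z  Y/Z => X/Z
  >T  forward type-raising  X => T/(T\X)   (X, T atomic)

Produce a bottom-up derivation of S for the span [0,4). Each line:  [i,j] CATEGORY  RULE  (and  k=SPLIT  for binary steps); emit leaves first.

[0,1] (S\N)/S  lex  "cat"
[1,2] S  lex  "read"
[0,2] S\N  >  k=1
[2,3] (S\(S\N))/PP  lex  "dog"
[3,4] PP  lex  "that"
[2,4] S\(S\N)  >  k=3
[0,4] S  <  k=2

[0,4] S   <
  [0,2] S\N   >
    [0,1] "cat" : (S\N)/S
    [1,2] "read" : S
  [2,4] S\(S\N)   >
    [2,3] "dog" : (S\(S\N))/PP
    [3,4] "that" : PP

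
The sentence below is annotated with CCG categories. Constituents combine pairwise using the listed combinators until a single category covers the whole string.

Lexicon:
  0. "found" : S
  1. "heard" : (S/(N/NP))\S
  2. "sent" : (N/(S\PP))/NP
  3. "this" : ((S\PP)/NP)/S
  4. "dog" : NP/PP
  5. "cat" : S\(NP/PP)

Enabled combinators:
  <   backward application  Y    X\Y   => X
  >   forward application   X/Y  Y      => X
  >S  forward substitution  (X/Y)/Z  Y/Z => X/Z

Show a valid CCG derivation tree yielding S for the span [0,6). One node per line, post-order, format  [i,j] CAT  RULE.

[0,6] S   >
  [0,2] S/(N/NP)   <
    [0,1] "found" : S
    [1,2] "heard" : (S/(N/NP))\S
  [2,6] N/NP   >S
    [2,3] "sent" : (N/(S\PP))/NP
    [3,6] (S\PP)/NP   >
      [3,4] "this" : ((S\PP)/NP)/S
      [4,6] S   <
        [4,5] "dog" : NP/PP
        [5,6] "cat" : S\(NP/PP)

[0,1] S  lex  "found"
[1,2] (S/(N/NP))\S  lex  "heard"
[0,2] S/(N/NP)  <  k=1
[2,3] (N/(S\PP))/NP  lex  "sent"
[3,4] ((S\PP)/NP)/S  lex  "this"
[4,5] NP/PP  lex  "dog"
[5,6] S\(NP/PP)  lex  "cat"
[4,6] S  <  k=5
[3,6] (S\PP)/NP  >  k=4
[2,6] N/NP  >S  k=3
[0,6] S  >  k=2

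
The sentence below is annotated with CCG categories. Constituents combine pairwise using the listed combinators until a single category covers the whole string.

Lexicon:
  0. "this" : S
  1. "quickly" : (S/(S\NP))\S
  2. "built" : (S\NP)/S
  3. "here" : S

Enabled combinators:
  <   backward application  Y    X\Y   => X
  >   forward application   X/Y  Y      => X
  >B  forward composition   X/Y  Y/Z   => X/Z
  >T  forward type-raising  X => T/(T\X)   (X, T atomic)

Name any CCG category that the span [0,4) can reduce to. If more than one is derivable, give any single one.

S

[0,4] S   >
  [0,2] S/(S\NP)   <
    [0,1] "this" : S
    [1,2] "quickly" : (S/(S\NP))\S
  [2,4] S\NP   >
    [2,3] "built" : (S\NP)/S
    [3,4] "here" : S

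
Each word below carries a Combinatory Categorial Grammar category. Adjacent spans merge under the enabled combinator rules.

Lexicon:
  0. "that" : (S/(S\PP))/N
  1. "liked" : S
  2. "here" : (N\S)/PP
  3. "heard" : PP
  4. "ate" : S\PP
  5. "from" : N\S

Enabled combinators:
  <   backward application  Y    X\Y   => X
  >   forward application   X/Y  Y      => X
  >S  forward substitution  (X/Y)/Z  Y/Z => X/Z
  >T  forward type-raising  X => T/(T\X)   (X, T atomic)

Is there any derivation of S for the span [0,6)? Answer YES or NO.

NO

(S/(S\PP))/N S (N\S)/PP PP S\PP N\S
CKY chart[0,6] = {N, N/(N\N), NP/(NP\N), PP/(PP\N), S/(S\N)}; S ∉ chart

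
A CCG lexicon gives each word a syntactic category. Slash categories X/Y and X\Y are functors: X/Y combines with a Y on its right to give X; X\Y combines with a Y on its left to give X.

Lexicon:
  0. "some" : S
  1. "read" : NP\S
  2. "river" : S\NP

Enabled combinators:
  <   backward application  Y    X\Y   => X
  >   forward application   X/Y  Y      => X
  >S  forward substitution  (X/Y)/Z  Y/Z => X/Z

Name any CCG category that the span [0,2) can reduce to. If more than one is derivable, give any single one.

NP

[0,3] S   <
  [0,2] NP   <
    [0,1] "some" : S
    [1,2] "read" : NP\S
  [2,3] "river" : S\NP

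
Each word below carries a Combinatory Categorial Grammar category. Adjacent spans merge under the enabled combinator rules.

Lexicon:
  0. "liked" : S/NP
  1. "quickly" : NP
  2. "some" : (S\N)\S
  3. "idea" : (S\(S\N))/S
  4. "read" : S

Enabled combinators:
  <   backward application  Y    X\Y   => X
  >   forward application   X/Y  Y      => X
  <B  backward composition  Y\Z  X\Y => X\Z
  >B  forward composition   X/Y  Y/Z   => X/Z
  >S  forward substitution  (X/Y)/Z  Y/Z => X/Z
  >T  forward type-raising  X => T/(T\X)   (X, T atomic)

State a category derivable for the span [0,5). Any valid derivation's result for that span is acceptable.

[0,5] S   <
  [0,3] S\N   <
    [0,2] S   >
      [0,1] "liked" : S/NP
      [1,2] "quickly" : NP
    [2,3] "some" : (S\N)\S
  [3,5] S\(S\N)   >
    [3,4] "idea" : (S\(S\N))/S
    [4,5] "read" : S

S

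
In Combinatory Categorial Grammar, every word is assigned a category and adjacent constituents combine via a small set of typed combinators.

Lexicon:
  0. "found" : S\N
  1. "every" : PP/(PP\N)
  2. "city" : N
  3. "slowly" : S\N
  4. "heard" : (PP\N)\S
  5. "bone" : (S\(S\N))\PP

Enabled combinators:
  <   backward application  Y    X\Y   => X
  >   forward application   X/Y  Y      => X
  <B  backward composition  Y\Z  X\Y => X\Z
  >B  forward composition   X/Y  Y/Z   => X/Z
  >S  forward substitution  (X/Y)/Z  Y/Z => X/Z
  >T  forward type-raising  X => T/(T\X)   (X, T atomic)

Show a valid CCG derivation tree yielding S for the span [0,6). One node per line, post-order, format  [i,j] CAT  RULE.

[0,1] S\N  lex  "found"
[1,2] PP/(PP\N)  lex  "every"
[2,3] N  lex  "city"
[2,3] S/(S\N)  >T
[3,4] S\N  lex  "slowly"
[2,4] S  >  k=3
[4,5] (PP\N)\S  lex  "heard"
[2,5] PP\N  <  k=4
[1,5] PP  >  k=2
[5,6] (S\(S\N))\PP  lex  "bone"
[1,6] S\(S\N)  <  k=5
[0,6] S  <  k=1

[0,6] S   <
  [0,1] "found" : S\N
  [1,6] S\(S\N)   <
    [1,5] PP   >
      [1,2] "every" : PP/(PP\N)
      [2,5] PP\N   <
        [2,4] S   >
          [2,3] S/(S\N)   >T
            [2,3] "city" : N
          [3,4] "slowly" : S\N
        [4,5] "heard" : (PP\N)\S
    [5,6] "bone" : (S\(S\N))\PP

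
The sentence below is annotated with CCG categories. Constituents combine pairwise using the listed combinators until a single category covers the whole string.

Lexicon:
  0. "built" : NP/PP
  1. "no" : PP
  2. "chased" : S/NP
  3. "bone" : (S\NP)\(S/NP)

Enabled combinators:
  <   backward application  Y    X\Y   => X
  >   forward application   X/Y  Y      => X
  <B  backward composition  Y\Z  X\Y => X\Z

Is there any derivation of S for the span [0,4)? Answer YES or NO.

YES

[0,4] S   <
  [0,2] NP   >
    [0,1] "built" : NP/PP
    [1,2] "no" : PP
  [2,4] S\NP   <
    [2,3] "chased" : S/NP
    [3,4] "bone" : (S\NP)\(S/NP)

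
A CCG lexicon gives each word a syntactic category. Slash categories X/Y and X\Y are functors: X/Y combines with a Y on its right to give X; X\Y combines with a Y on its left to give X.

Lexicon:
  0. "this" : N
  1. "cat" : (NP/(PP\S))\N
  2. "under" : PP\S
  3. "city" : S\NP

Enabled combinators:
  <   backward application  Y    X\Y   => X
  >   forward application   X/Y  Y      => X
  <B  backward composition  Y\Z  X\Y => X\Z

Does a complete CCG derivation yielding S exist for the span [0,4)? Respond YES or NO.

[0,4] S   <
  [0,3] NP   >
    [0,2] NP/(PP\S)   <
      [0,1] "this" : N
      [1,2] "cat" : (NP/(PP\S))\N
    [2,3] "under" : PP\S
  [3,4] "city" : S\NP

YES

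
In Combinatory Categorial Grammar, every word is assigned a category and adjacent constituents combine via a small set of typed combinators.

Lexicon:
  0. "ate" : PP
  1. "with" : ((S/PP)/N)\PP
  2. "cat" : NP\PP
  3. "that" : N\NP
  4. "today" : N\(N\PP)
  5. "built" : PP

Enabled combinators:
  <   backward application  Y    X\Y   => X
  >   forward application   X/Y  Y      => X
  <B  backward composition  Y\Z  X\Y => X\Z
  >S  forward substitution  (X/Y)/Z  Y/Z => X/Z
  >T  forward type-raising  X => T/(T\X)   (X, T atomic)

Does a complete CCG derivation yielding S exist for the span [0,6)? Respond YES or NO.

[0,6] S   >
  [0,5] S/PP   >
    [0,2] (S/PP)/N   <
      [0,1] "ate" : PP
      [1,2] "with" : ((S/PP)/N)\PP
    [2,5] N   <
      [2,4] N\PP   <B
        [2,3] "cat" : NP\PP
        [3,4] "that" : N\NP
      [4,5] "today" : N\(N\PP)
  [5,6] "built" : PP

YES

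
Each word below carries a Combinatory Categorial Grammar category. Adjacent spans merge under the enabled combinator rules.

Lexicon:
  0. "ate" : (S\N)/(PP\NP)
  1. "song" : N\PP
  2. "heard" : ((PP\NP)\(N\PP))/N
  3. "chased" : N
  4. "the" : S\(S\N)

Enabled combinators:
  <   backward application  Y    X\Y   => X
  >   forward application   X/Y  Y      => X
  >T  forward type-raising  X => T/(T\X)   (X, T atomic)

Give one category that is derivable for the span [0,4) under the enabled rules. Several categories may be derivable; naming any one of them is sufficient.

[0,5] S   <
  [0,4] S\N   >
    [0,1] "ate" : (S\N)/(PP\NP)
    [1,4] PP\NP   <
      [1,2] "song" : N\PP
      [2,4] (PP\NP)\(N\PP)   >
        [2,3] "heard" : ((PP\NP)\(N\PP))/N
        [3,4] "chased" : N
  [4,5] "the" : S\(S\N)

S\N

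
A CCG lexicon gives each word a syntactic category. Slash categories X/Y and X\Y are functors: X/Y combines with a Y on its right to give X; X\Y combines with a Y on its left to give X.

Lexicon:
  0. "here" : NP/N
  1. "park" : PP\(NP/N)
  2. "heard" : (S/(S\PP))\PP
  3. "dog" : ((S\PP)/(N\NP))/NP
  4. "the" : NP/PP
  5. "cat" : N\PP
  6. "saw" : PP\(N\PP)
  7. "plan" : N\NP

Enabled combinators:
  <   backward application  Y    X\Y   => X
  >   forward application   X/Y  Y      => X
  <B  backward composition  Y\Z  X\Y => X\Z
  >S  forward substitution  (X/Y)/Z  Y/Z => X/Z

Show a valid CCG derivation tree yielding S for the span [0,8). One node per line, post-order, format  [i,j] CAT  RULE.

[0,8] S   >
  [0,3] S/(S\PP)   <
    [0,2] PP   <
      [0,1] "here" : NP/N
      [1,2] "park" : PP\(NP/N)
    [2,3] "heard" : (S/(S\PP))\PP
  [3,8] S\PP   >
    [3,7] (S\PP)/(N\NP)   >
      [3,4] "dog" : ((S\PP)/(N\NP))/NP
      [4,7] NP   >
        [4,5] "the" : NP/PP
        [5,7] PP   <
          [5,6] "cat" : N\PP
          [6,7] "saw" : PP\(N\PP)
    [7,8] "plan" : N\NP

[0,1] NP/N  lex  "here"
[1,2] PP\(NP/N)  lex  "park"
[0,2] PP  <  k=1
[2,3] (S/(S\PP))\PP  lex  "heard"
[0,3] S/(S\PP)  <  k=2
[3,4] ((S\PP)/(N\NP))/NP  lex  "dog"
[4,5] NP/PP  lex  "the"
[5,6] N\PP  lex  "cat"
[6,7] PP\(N\PP)  lex  "saw"
[5,7] PP  <  k=6
[4,7] NP  >  k=5
[3,7] (S\PP)/(N\NP)  >  k=4
[7,8] N\NP  lex  "plan"
[3,8] S\PP  >  k=7
[0,8] S  >  k=3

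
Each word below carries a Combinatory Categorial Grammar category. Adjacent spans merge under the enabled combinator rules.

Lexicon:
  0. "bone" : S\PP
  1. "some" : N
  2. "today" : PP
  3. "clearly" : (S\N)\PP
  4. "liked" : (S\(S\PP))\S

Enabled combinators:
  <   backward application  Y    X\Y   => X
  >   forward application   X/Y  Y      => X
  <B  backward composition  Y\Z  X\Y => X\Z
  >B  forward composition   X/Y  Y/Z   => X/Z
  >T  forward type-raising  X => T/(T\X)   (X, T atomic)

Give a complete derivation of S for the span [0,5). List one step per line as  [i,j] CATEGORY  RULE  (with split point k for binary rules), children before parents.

[0,1] S\PP  lex  "bone"
[1,2] N  lex  "some"
[2,3] PP  lex  "today"
[3,4] (S\N)\PP  lex  "clearly"
[2,4] S\N  <  k=3
[1,4] S  <  k=2
[4,5] (S\(S\PP))\S  lex  "liked"
[1,5] S\(S\PP)  <  k=4
[0,5] S  <  k=1

[0,5] S   <
  [0,1] "bone" : S\PP
  [1,5] S\(S\PP)   <
    [1,4] S   <
      [1,2] "some" : N
      [2,4] S\N   <
        [2,3] "today" : PP
        [3,4] "clearly" : (S\N)\PP
    [4,5] "liked" : (S\(S\PP))\S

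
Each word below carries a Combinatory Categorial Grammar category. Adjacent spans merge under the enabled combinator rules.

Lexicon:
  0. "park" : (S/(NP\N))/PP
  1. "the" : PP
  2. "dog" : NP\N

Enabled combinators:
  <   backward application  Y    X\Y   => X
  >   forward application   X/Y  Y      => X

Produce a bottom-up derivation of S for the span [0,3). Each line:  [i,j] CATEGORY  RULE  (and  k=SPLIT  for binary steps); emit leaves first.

[0,1] (S/(NP\N))/PP  lex  "park"
[1,2] PP  lex  "the"
[0,2] S/(NP\N)  >  k=1
[2,3] NP\N  lex  "dog"
[0,3] S  >  k=2

[0,3] S   >
  [0,2] S/(NP\N)   >
    [0,1] "park" : (S/(NP\N))/PP
    [1,2] "the" : PP
  [2,3] "dog" : NP\N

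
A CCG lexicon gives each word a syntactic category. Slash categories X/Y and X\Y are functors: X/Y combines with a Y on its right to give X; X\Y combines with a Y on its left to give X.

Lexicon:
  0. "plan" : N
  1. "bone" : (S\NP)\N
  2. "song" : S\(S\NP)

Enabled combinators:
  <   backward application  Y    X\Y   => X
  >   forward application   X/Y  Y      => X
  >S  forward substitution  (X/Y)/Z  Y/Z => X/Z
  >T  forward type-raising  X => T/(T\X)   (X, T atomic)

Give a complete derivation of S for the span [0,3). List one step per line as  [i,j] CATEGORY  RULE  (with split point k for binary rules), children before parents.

[0,3] S   <
  [0,2] S\NP   <
    [0,1] "plan" : N
    [1,2] "bone" : (S\NP)\N
  [2,3] "song" : S\(S\NP)

[0,1] N  lex  "plan"
[1,2] (S\NP)\N  lex  "bone"
[0,2] S\NP  <  k=1
[2,3] S\(S\NP)  lex  "song"
[0,3] S  <  k=2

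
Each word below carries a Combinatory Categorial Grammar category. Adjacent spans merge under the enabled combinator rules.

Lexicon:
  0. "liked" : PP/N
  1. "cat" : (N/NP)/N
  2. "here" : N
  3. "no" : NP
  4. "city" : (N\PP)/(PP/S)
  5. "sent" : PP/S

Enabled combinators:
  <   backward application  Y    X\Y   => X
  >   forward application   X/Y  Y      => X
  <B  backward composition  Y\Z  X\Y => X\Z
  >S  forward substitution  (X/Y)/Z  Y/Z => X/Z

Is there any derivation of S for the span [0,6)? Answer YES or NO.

PP/N (N/NP)/N N NP (N\PP)/(PP/S) PP/S
CKY chart[0,6] = {N}; S ∉ chart

NO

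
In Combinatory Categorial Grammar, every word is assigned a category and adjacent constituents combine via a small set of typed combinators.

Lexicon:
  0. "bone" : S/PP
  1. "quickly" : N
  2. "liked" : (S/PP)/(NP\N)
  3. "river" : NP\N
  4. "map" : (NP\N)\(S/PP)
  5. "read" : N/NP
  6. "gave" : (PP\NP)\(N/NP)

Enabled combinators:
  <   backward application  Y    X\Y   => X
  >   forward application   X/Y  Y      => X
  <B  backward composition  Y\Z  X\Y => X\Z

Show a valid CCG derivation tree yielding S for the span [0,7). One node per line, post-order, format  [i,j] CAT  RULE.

[0,7] S   >
  [0,1] "bone" : S/PP
  [1,7] PP   <
    [1,5] NP   <
      [1,2] "quickly" : N
      [2,5] NP\N   <
        [2,4] S/PP   >
          [2,3] "liked" : (S/PP)/(NP\N)
          [3,4] "river" : NP\N
        [4,5] "map" : (NP\N)\(S/PP)
    [5,7] PP\NP   <
      [5,6] "read" : N/NP
      [6,7] "gave" : (PP\NP)\(N/NP)

[0,1] S/PP  lex  "bone"
[1,2] N  lex  "quickly"
[2,3] (S/PP)/(NP\N)  lex  "liked"
[3,4] NP\N  lex  "river"
[2,4] S/PP  >  k=3
[4,5] (NP\N)\(S/PP)  lex  "map"
[2,5] NP\N  <  k=4
[1,5] NP  <  k=2
[5,6] N/NP  lex  "read"
[6,7] (PP\NP)\(N/NP)  lex  "gave"
[5,7] PP\NP  <  k=6
[1,7] PP  <  k=5
[0,7] S  >  k=1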